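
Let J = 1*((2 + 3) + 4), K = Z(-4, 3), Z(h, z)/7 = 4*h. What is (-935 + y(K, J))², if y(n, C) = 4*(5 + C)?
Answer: 772641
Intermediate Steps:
Z(h, z) = 28*h (Z(h, z) = 7*(4*h) = 28*h)
K = -112 (K = 28*(-4) = -112)
J = 9 (J = 1*(5 + 4) = 1*9 = 9)
y(n, C) = 20 + 4*C
(-935 + y(K, J))² = (-935 + (20 + 4*9))² = (-935 + (20 + 36))² = (-935 + 56)² = (-879)² = 772641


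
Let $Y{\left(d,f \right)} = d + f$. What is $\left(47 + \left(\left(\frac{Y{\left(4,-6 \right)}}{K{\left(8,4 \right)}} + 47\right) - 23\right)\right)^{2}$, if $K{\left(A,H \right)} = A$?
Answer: $\frac{80089}{16} \approx 5005.6$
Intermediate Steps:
$\left(47 + \left(\left(\frac{Y{\left(4,-6 \right)}}{K{\left(8,4 \right)}} + 47\right) - 23\right)\right)^{2} = \left(47 + \left(\left(\frac{4 - 6}{8} + 47\right) - 23\right)\right)^{2} = \left(47 + \left(\left(\left(-2\right) \frac{1}{8} + 47\right) - 23\right)\right)^{2} = \left(47 + \left(\left(- \frac{1}{4} + 47\right) - 23\right)\right)^{2} = \left(47 + \left(\frac{187}{4} - 23\right)\right)^{2} = \left(47 + \frac{95}{4}\right)^{2} = \left(\frac{283}{4}\right)^{2} = \frac{80089}{16}$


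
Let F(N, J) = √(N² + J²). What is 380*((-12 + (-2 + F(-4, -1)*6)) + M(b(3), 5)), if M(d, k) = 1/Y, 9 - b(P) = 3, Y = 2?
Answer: -5130 + 2280*√17 ≈ 4270.7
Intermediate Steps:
b(P) = 6 (b(P) = 9 - 1*3 = 9 - 3 = 6)
F(N, J) = √(J² + N²)
M(d, k) = ½ (M(d, k) = 1/2 = ½)
380*((-12 + (-2 + F(-4, -1)*6)) + M(b(3), 5)) = 380*((-12 + (-2 + √((-1)² + (-4)²)*6)) + ½) = 380*((-12 + (-2 + √(1 + 16)*6)) + ½) = 380*((-12 + (-2 + √17*6)) + ½) = 380*((-12 + (-2 + 6*√17)) + ½) = 380*((-14 + 6*√17) + ½) = 380*(-27/2 + 6*√17) = -5130 + 2280*√17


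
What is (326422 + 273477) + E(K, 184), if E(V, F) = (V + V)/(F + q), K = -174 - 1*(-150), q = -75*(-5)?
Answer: 335343493/559 ≈ 5.9990e+5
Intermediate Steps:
q = 375
K = -24 (K = -174 + 150 = -24)
E(V, F) = 2*V/(375 + F) (E(V, F) = (V + V)/(F + 375) = (2*V)/(375 + F) = 2*V/(375 + F))
(326422 + 273477) + E(K, 184) = (326422 + 273477) + 2*(-24)/(375 + 184) = 599899 + 2*(-24)/559 = 599899 + 2*(-24)*(1/559) = 599899 - 48/559 = 335343493/559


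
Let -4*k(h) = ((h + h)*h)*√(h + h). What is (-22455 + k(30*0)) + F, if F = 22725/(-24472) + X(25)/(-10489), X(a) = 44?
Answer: -5764141712933/256686808 ≈ -22456.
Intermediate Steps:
F = -239439293/256686808 (F = 22725/(-24472) + 44/(-10489) = 22725*(-1/24472) + 44*(-1/10489) = -22725/24472 - 44/10489 = -239439293/256686808 ≈ -0.93281)
k(h) = -√2*h^(5/2)/2 (k(h) = -(h + h)*h*√(h + h)/4 = -(2*h)*h*√(2*h)/4 = -2*h²*√2*√h/4 = -√2*h^(5/2)/2)
(-22455 + k(30*0)) + F = (-22455 - √2*(30*0)^(5/2)/2) - 239439293/256686808 = (-22455 - √2*0^(5/2)/2) - 239439293/256686808 = (-22455 - ½*√2*0) - 239439293/256686808 = (-22455 + 0) - 239439293/256686808 = -22455 - 239439293/256686808 = -5764141712933/256686808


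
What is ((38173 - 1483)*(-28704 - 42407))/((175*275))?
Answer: -521812518/9625 ≈ -54214.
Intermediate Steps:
((38173 - 1483)*(-28704 - 42407))/((175*275)) = (36690*(-71111))/48125 = -2609062590*1/48125 = -521812518/9625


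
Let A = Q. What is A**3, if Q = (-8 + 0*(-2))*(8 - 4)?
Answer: -32768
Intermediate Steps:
Q = -32 (Q = (-8 + 0)*4 = -8*4 = -32)
A = -32
A**3 = (-32)**3 = -32768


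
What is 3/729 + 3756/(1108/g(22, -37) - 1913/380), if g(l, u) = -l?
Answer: -3814887877/56269809 ≈ -67.796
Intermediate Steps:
3/729 + 3756/(1108/g(22, -37) - 1913/380) = 3/729 + 3756/(1108/((-1*22)) - 1913/380) = 3*(1/729) + 3756/(1108/(-22) - 1913*1/380) = 1/243 + 3756/(1108*(-1/22) - 1913/380) = 1/243 + 3756/(-554/11 - 1913/380) = 1/243 + 3756/(-231563/4180) = 1/243 + 3756*(-4180/231563) = 1/243 - 15700080/231563 = -3814887877/56269809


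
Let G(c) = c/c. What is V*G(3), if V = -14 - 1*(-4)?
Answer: -10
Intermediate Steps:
G(c) = 1
V = -10 (V = -14 + 4 = -10)
V*G(3) = -10*1 = -10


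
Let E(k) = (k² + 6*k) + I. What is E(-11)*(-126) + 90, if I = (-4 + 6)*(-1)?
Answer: -6588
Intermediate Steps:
I = -2 (I = 2*(-1) = -2)
E(k) = -2 + k² + 6*k (E(k) = (k² + 6*k) - 2 = -2 + k² + 6*k)
E(-11)*(-126) + 90 = (-2 + (-11)² + 6*(-11))*(-126) + 90 = (-2 + 121 - 66)*(-126) + 90 = 53*(-126) + 90 = -6678 + 90 = -6588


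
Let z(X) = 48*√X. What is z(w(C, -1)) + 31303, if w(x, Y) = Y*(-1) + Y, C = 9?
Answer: 31303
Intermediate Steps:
w(x, Y) = 0 (w(x, Y) = -Y + Y = 0)
z(w(C, -1)) + 31303 = 48*√0 + 31303 = 48*0 + 31303 = 0 + 31303 = 31303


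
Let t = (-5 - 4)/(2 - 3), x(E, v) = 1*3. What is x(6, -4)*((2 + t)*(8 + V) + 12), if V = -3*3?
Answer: 3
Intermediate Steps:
V = -9
x(E, v) = 3
t = 9 (t = -9/(-1) = -9*(-1) = 9)
x(6, -4)*((2 + t)*(8 + V) + 12) = 3*((2 + 9)*(8 - 9) + 12) = 3*(11*(-1) + 12) = 3*(-11 + 12) = 3*1 = 3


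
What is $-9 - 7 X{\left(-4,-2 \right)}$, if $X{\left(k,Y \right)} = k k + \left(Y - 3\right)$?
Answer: $-86$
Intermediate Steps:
$X{\left(k,Y \right)} = -3 + Y + k^{2}$ ($X{\left(k,Y \right)} = k^{2} + \left(-3 + Y\right) = -3 + Y + k^{2}$)
$-9 - 7 X{\left(-4,-2 \right)} = -9 - 7 \left(-3 - 2 + \left(-4\right)^{2}\right) = -9 - 7 \left(-3 - 2 + 16\right) = -9 - 77 = -86$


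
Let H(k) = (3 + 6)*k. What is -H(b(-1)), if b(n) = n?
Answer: 9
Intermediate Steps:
H(k) = 9*k
-H(b(-1)) = -9*(-1) = -1*(-9) = 9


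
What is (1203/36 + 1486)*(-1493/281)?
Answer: -27221869/3372 ≈ -8072.9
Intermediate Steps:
(1203/36 + 1486)*(-1493/281) = (1203*(1/36) + 1486)*(-1493*1/281) = (401/12 + 1486)*(-1493/281) = (18233/12)*(-1493/281) = -27221869/3372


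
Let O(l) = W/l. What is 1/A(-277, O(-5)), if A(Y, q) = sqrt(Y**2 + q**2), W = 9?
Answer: 5*sqrt(1918306)/1918306 ≈ 0.0036100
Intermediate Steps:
O(l) = 9/l
1/A(-277, O(-5)) = 1/(sqrt((-277)**2 + (9/(-5))**2)) = 1/(sqrt(76729 + (9*(-1/5))**2)) = 1/(sqrt(76729 + (-9/5)**2)) = 1/(sqrt(76729 + 81/25)) = 1/(sqrt(1918306/25)) = 1/(sqrt(1918306)/5) = 5*sqrt(1918306)/1918306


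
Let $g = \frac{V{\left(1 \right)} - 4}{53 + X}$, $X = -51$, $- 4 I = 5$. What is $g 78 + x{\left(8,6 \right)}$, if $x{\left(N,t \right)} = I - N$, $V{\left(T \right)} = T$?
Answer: $- \frac{505}{4} \approx -126.25$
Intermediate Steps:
$I = - \frac{5}{4}$ ($I = \left(- \frac{1}{4}\right) 5 = - \frac{5}{4} \approx -1.25$)
$g = - \frac{3}{2}$ ($g = \frac{1 - 4}{53 - 51} = - \frac{3}{2} \approx -1.5$)
$x{\left(N,t \right)} = - \frac{5}{4} - N$
$g 78 + x{\left(8,6 \right)} = \left(- \frac{3}{2}\right) 78 - \frac{37}{4} = -117 - \frac{37}{4} = - \frac{505}{4}$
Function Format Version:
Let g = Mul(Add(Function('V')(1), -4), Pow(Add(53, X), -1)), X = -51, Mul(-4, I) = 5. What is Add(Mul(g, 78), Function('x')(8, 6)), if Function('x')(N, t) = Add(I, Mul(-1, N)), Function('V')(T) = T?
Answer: Rational(-505, 4) ≈ -126.25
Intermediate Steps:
I = Rational(-5, 4) (I = Mul(Rational(-1, 4), 5) = Rational(-5, 4) ≈ -1.2500)
g = Rational(-3, 2) (g = Mul(Add(1, -4), Pow(Add(53, -51), -1)) = Mul(-3, Pow(2, -1)) = Mul(-3, Rational(1, 2)) = Rational(-3, 2) ≈ -1.5000)
Function('x')(N, t) = Add(Rational(-5, 4), Mul(-1, N))
Add(Mul(g, 78), Function('x')(8, 6)) = Add(Mul(Rational(-3, 2), 78), Add(Rational(-5, 4), Mul(-1, 8))) = Add(-117, Add(Rational(-5, 4), -8)) = Add(-117, Rational(-37, 4)) = Rational(-505, 4)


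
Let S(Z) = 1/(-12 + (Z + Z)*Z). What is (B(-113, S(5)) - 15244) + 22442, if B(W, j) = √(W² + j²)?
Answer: 7198 + √18438437/38 ≈ 7311.0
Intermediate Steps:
S(Z) = 1/(-12 + 2*Z²) (S(Z) = 1/(-12 + (2*Z)*Z) = 1/(-12 + 2*Z²))
(B(-113, S(5)) - 15244) + 22442 = (√((-113)² + (1/(2*(-6 + 5²)))²) - 15244) + 22442 = (√(12769 + (1/(2*(-6 + 25)))²) - 15244) + 22442 = (√(12769 + ((½)/19)²) - 15244) + 22442 = (√(12769 + ((½)*(1/19))²) - 15244) + 22442 = (√(12769 + (1/38)²) - 15244) + 22442 = (√(12769 + 1/1444) - 15244) + 22442 = (√(18438437/1444) - 15244) + 22442 = (√18438437/38 - 15244) + 22442 = (-15244 + √18438437/38) + 22442 = 7198 + √18438437/38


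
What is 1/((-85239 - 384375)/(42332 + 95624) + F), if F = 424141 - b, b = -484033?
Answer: 68978/62643791365 ≈ 1.1011e-6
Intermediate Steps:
F = 908174 (F = 424141 - 1*(-484033) = 424141 + 484033 = 908174)
1/((-85239 - 384375)/(42332 + 95624) + F) = 1/((-85239 - 384375)/(42332 + 95624) + 908174) = 1/(-469614/137956 + 908174) = 1/(-469614*1/137956 + 908174) = 1/(-234807/68978 + 908174) = 1/(62643791365/68978) = 68978/62643791365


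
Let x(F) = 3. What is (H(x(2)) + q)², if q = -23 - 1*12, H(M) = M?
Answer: 1024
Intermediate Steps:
q = -35 (q = -23 - 12 = -35)
(H(x(2)) + q)² = (3 - 35)² = (-32)² = 1024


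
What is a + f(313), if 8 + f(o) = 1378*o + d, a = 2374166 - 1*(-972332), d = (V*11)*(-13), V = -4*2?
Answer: 3778948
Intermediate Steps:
V = -8
d = 1144 (d = -8*11*(-13) = -88*(-13) = 1144)
a = 3346498 (a = 2374166 + 972332 = 3346498)
f(o) = 1136 + 1378*o (f(o) = -8 + (1378*o + 1144) = -8 + (1144 + 1378*o) = 1136 + 1378*o)
a + f(313) = 3346498 + (1136 + 1378*313) = 3346498 + (1136 + 431314) = 3346498 + 432450 = 3778948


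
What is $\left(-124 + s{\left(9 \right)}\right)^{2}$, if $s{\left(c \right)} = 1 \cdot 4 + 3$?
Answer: $13689$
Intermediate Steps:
$s{\left(c \right)} = 7$ ($s{\left(c \right)} = 4 + 3 = 7$)
$\left(-124 + s{\left(9 \right)}\right)^{2} = \left(-124 + 7\right)^{2} = \left(-117\right)^{2} = 13689$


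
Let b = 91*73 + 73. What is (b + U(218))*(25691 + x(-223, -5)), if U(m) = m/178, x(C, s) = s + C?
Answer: 15222621679/89 ≈ 1.7104e+8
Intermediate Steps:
x(C, s) = C + s
U(m) = m/178 (U(m) = m*(1/178) = m/178)
b = 6716 (b = 6643 + 73 = 6716)
(b + U(218))*(25691 + x(-223, -5)) = (6716 + (1/178)*218)*(25691 + (-223 - 5)) = (6716 + 109/89)*(25691 - 228) = (597833/89)*25463 = 15222621679/89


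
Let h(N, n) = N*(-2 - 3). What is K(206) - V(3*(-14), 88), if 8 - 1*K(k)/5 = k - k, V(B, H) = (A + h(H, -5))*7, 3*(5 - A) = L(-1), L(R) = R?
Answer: 9248/3 ≈ 3082.7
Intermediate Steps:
h(N, n) = -5*N (h(N, n) = N*(-5) = -5*N)
A = 16/3 (A = 5 - ⅓*(-1) = 5 + ⅓ = 16/3 ≈ 5.3333)
V(B, H) = 112/3 - 35*H (V(B, H) = (16/3 - 5*H)*7 = 112/3 - 35*H)
K(k) = 40 (K(k) = 40 - 5*(k - k) = 40 - 5*0 = 40 + 0 = 40)
K(206) - V(3*(-14), 88) = 40 - (112/3 - 35*88) = 40 - (112/3 - 3080) = 40 - 1*(-9128/3) = 40 + 9128/3 = 9248/3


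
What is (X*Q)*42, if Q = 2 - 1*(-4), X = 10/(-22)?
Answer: -1260/11 ≈ -114.55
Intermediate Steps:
X = -5/11 (X = 10*(-1/22) = -5/11 ≈ -0.45455)
Q = 6 (Q = 2 + 4 = 6)
(X*Q)*42 = -5/11*6*42 = -30/11*42 = -1260/11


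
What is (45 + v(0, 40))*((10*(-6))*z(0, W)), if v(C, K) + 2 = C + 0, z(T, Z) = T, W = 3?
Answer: 0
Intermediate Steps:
v(C, K) = -2 + C (v(C, K) = -2 + (C + 0) = -2 + C)
(45 + v(0, 40))*((10*(-6))*z(0, W)) = (45 + (-2 + 0))*((10*(-6))*0) = (45 - 2)*(-60*0) = 43*0 = 0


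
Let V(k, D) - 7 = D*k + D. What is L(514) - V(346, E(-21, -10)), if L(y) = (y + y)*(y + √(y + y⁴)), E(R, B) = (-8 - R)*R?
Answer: 623116 + 1028*√69799526930 ≈ 2.7222e+8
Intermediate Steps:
E(R, B) = R*(-8 - R)
V(k, D) = 7 + D + D*k (V(k, D) = 7 + (D*k + D) = 7 + (D + D*k) = 7 + D + D*k)
L(y) = 2*y*(y + √(y + y⁴)) (L(y) = (2*y)*(y + √(y + y⁴)) = 2*y*(y + √(y + y⁴)))
L(514) - V(346, E(-21, -10)) = 2*514*(514 + √(514*(1 + 514³))) - (7 - 1*(-21)*(8 - 21) - 1*(-21)*(8 - 21)*346) = 2*514*(514 + √(514*(1 + 135796744))) - (7 - 1*(-21)*(-13) - 1*(-21)*(-13)*346) = 2*514*(514 + √(514*135796745)) - (7 - 273 - 273*346) = 2*514*(514 + √69799526930) - (7 - 273 - 94458) = (528392 + 1028*√69799526930) - 1*(-94724) = (528392 + 1028*√69799526930) + 94724 = 623116 + 1028*√69799526930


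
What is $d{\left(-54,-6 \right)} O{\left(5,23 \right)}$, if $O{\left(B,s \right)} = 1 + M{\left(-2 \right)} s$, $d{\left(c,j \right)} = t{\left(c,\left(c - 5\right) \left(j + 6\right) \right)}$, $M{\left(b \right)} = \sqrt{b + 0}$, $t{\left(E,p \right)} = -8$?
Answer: $-8 - 184 i \sqrt{2} \approx -8.0 - 260.22 i$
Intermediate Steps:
$M{\left(b \right)} = \sqrt{b}$
$d{\left(c,j \right)} = -8$
$O{\left(B,s \right)} = 1 + i s \sqrt{2}$ ($O{\left(B,s \right)} = 1 + \sqrt{-2} s = 1 + i \sqrt{2} s = 1 + i s \sqrt{2}$)
$d{\left(-54,-6 \right)} O{\left(5,23 \right)} = - 8 \left(1 + i 23 \sqrt{2}\right) = - 8 \left(1 + 23 i \sqrt{2}\right) = -8 - 184 i \sqrt{2}$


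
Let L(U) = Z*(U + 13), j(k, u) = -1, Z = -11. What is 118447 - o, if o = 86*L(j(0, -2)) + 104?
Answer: 129695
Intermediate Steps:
L(U) = -143 - 11*U (L(U) = -11*(U + 13) = -11*(13 + U) = -143 - 11*U)
o = -11248 (o = 86*(-143 - 11*(-1)) + 104 = 86*(-143 + 11) + 104 = 86*(-132) + 104 = -11352 + 104 = -11248)
118447 - o = 118447 - 1*(-11248) = 118447 + 11248 = 129695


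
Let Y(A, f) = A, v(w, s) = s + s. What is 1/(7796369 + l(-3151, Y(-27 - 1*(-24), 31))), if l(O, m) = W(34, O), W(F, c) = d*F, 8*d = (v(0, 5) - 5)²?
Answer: 4/31185901 ≈ 1.2826e-7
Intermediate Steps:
v(w, s) = 2*s
d = 25/8 (d = (2*5 - 5)²/8 = (10 - 5)²/8 = (⅛)*5² = (⅛)*25 = 25/8 ≈ 3.1250)
W(F, c) = 25*F/8
l(O, m) = 425/4 (l(O, m) = (25/8)*34 = 425/4)
1/(7796369 + l(-3151, Y(-27 - 1*(-24), 31))) = 1/(7796369 + 425/4) = 1/(31185901/4) = 4/31185901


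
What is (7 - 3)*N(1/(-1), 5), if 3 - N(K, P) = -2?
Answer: 20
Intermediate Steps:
N(K, P) = 5 (N(K, P) = 3 - 1*(-2) = 3 + 2 = 5)
(7 - 3)*N(1/(-1), 5) = (7 - 3)*5 = 4*5 = 20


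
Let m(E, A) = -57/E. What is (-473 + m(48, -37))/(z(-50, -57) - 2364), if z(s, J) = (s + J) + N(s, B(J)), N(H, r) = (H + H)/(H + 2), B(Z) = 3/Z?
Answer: 22761/118508 ≈ 0.19206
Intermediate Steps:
N(H, r) = 2*H/(2 + H) (N(H, r) = (2*H)/(2 + H) = 2*H/(2 + H))
z(s, J) = J + s + 2*s/(2 + s) (z(s, J) = (s + J) + 2*s/(2 + s) = (J + s) + 2*s/(2 + s) = J + s + 2*s/(2 + s))
(-473 + m(48, -37))/(z(-50, -57) - 2364) = (-473 - 57/48)/((2*(-50) + (2 - 50)*(-57 - 50))/(2 - 50) - 2364) = (-473 - 57*1/48)/((-100 - 48*(-107))/(-48) - 2364) = (-473 - 19/16)/(-(-100 + 5136)/48 - 2364) = -7587/(16*(-1/48*5036 - 2364)) = -7587/(16*(-1259/12 - 2364)) = -7587/(16*(-29627/12)) = -7587/16*(-12/29627) = 22761/118508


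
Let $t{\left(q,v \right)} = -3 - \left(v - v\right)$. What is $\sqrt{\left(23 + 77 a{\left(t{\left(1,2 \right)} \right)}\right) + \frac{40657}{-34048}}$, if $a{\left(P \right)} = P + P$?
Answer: $\frac{i \sqrt{1993367957}}{2128} \approx 20.981 i$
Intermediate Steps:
$t{\left(q,v \right)} = -3$ ($t{\left(q,v \right)} = -3 - 0 = -3 + 0 = -3$)
$a{\left(P \right)} = 2 P$
$\sqrt{\left(23 + 77 a{\left(t{\left(1,2 \right)} \right)}\right) + \frac{40657}{-34048}} = \sqrt{\left(23 + 77 \cdot 2 \left(-3\right)\right) + \frac{40657}{-34048}} = \sqrt{\left(23 + 77 \left(-6\right)\right) + 40657 \left(- \frac{1}{34048}\right)} = \sqrt{\left(23 - 462\right) - \frac{40657}{34048}} = \sqrt{-439 - \frac{40657}{34048}} = \sqrt{- \frac{14987729}{34048}} = \frac{i \sqrt{1993367957}}{2128}$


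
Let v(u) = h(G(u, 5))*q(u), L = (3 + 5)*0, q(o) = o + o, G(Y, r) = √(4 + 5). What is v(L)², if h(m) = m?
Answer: 0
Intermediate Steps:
G(Y, r) = 3 (G(Y, r) = √9 = 3)
q(o) = 2*o
L = 0 (L = 8*0 = 0)
v(u) = 6*u (v(u) = 3*(2*u) = 6*u)
v(L)² = (6*0)² = 0² = 0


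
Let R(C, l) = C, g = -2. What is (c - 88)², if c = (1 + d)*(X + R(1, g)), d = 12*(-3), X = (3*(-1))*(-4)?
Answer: 294849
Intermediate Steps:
X = 12 (X = -3*(-4) = 12)
d = -36
c = -455 (c = (1 - 36)*(12 + 1) = -35*13 = -455)
(c - 88)² = (-455 - 88)² = (-543)² = 294849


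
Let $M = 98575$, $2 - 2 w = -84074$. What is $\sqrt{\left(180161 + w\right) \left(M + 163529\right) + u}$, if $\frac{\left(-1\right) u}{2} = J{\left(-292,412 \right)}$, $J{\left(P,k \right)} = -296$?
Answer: $2 \sqrt{14559811822} \approx 2.4133 \cdot 10^{5}$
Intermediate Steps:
$w = 42038$ ($w = 1 - -42037 = 1 + 42037 = 42038$)
$u = 592$ ($u = \left(-2\right) \left(-296\right) = 592$)
$\sqrt{\left(180161 + w\right) \left(M + 163529\right) + u} = \sqrt{\left(180161 + 42038\right) \left(98575 + 163529\right) + 592} = \sqrt{222199 \cdot 262104 + 592} = \sqrt{58239246696 + 592} = \sqrt{58239247288} = 2 \sqrt{14559811822}$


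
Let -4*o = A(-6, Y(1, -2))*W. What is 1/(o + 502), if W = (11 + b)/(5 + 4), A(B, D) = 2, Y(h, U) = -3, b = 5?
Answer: 9/4510 ≈ 0.0019956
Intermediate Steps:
W = 16/9 (W = (11 + 5)/(5 + 4) = 16/9 ≈ 1.7778)
o = -8/9 (o = -16/(2*9) = -1/4*32/9 = -8/9 ≈ -0.88889)
1/(o + 502) = 1/(-8/9 + 502) = 1/(4510/9) = 9/4510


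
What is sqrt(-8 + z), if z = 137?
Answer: sqrt(129) ≈ 11.358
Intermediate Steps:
sqrt(-8 + z) = sqrt(-8 + 137) = sqrt(129)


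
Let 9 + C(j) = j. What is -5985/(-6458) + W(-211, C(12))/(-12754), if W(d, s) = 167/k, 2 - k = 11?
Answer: 172018174/185321997 ≈ 0.92821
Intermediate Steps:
k = -9 (k = 2 - 1*11 = 2 - 11 = -9)
C(j) = -9 + j
W(d, s) = -167/9 (W(d, s) = 167/(-9) = 167*(-⅑) = -167/9)
-5985/(-6458) + W(-211, C(12))/(-12754) = -5985/(-6458) - 167/9/(-12754) = -5985*(-1/6458) - 167/9*(-1/12754) = 5985/6458 + 167/114786 = 172018174/185321997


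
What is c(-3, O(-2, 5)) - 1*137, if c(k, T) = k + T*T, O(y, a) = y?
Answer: -136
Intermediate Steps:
c(k, T) = k + T²
c(-3, O(-2, 5)) - 1*137 = (-3 + (-2)²) - 1*137 = (-3 + 4) - 137 = 1 - 137 = -136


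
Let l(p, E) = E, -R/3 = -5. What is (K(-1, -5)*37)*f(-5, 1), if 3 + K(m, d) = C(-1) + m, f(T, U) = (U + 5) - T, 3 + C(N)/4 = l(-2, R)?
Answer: 17908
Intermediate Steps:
R = 15 (R = -3*(-5) = 15)
C(N) = 48 (C(N) = -12 + 4*15 = -12 + 60 = 48)
f(T, U) = 5 + U - T (f(T, U) = (5 + U) - T = 5 + U - T)
K(m, d) = 45 + m (K(m, d) = -3 + (48 + m) = 45 + m)
(K(-1, -5)*37)*f(-5, 1) = ((45 - 1)*37)*(5 + 1 - 1*(-5)) = (44*37)*(5 + 1 + 5) = 1628*11 = 17908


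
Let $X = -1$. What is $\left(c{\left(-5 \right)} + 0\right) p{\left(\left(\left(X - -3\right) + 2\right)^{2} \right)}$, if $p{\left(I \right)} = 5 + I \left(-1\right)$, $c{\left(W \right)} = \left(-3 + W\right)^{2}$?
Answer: $-704$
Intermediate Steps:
$p{\left(I \right)} = 5 - I$
$\left(c{\left(-5 \right)} + 0\right) p{\left(\left(\left(X - -3\right) + 2\right)^{2} \right)} = \left(\left(-3 - 5\right)^{2} + 0\right) \left(5 - \left(\left(-1 - -3\right) + 2\right)^{2}\right) = \left(\left(-8\right)^{2} + 0\right) \left(5 - \left(\left(-1 + 3\right) + 2\right)^{2}\right) = \left(64 + 0\right) \left(5 - \left(2 + 2\right)^{2}\right) = 64 \left(5 - 4^{2}\right) = 64 \left(5 - 16\right) = 64 \left(-11\right) = -704$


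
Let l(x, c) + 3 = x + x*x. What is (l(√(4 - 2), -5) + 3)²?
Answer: (2 + √2)² ≈ 11.657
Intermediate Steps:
l(x, c) = -3 + x + x² (l(x, c) = -3 + (x + x*x) = -3 + (x + x²) = -3 + x + x²)
(l(√(4 - 2), -5) + 3)² = ((-3 + √(4 - 2) + (√(4 - 2))²) + 3)² = ((-3 + √2 + (√2)²) + 3)² = ((-3 + √2 + 2) + 3)² = ((-1 + √2) + 3)² = (2 + √2)²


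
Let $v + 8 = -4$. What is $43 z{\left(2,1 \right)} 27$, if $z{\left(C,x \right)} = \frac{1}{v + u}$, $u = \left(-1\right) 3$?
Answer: $- \frac{387}{5} \approx -77.4$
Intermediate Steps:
$u = -3$
$v = -12$ ($v = -8 - 4 = -12$)
$z{\left(C,x \right)} = - \frac{1}{15}$ ($z{\left(C,x \right)} = \frac{1}{-12 - 3} = \frac{1}{-15} = - \frac{1}{15}$)
$43 z{\left(2,1 \right)} 27 = 43 \left(- \frac{1}{15}\right) 27 = \left(- \frac{43}{15}\right) 27 = - \frac{387}{5}$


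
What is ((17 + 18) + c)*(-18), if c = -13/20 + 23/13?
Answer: -84519/130 ≈ -650.15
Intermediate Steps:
c = 291/260 (c = -13*1/20 + 23*(1/13) = -13/20 + 23/13 = 291/260 ≈ 1.1192)
((17 + 18) + c)*(-18) = ((17 + 18) + 291/260)*(-18) = (35 + 291/260)*(-18) = (9391/260)*(-18) = -84519/130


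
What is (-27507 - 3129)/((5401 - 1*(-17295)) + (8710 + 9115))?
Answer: -10212/13507 ≈ -0.75605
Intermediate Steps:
(-27507 - 3129)/((5401 - 1*(-17295)) + (8710 + 9115)) = -30636/((5401 + 17295) + 17825) = -30636/(22696 + 17825) = -30636/40521 = -30636*1/40521 = -10212/13507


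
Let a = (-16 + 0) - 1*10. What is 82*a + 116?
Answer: -2016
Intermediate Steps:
a = -26 (a = -16 - 10 = -26)
82*a + 116 = 82*(-26) + 116 = -2132 + 116 = -2016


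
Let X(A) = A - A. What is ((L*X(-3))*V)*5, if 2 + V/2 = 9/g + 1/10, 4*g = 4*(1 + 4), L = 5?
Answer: 0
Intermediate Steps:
X(A) = 0
g = 5 (g = (4*(1 + 4))/4 = (4*5)/4 = (1/4)*20 = 5)
V = -1/5 (V = -4 + 2*(9/5 + 1/10) = -4 + 2*(19/10) = -4 + 19/5 = -1/5 ≈ -0.20000)
((L*X(-3))*V)*5 = ((5*0)*(-1/5))*5 = (0*(-1/5))*5 = 0*5 = 0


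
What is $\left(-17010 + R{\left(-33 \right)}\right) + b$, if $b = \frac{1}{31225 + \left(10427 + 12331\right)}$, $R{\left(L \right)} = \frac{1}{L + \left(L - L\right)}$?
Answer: $- \frac{30302331340}{1781439} \approx -17010.0$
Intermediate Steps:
$R{\left(L \right)} = \frac{1}{L}$ ($R{\left(L \right)} = \frac{1}{L + 0} = \frac{1}{L}$)
$b = \frac{1}{53983}$ ($b = \frac{1}{31225 + 22758} = \frac{1}{53983} \approx 1.8524 \cdot 10^{-5}$)
$\left(-17010 + R{\left(-33 \right)}\right) + b = \left(-17010 + \frac{1}{-33}\right) + \frac{1}{53983} = \left(-17010 - \frac{1}{33}\right) + \frac{1}{53983} = - \frac{561331}{33} + \frac{1}{53983} = - \frac{30302331340}{1781439}$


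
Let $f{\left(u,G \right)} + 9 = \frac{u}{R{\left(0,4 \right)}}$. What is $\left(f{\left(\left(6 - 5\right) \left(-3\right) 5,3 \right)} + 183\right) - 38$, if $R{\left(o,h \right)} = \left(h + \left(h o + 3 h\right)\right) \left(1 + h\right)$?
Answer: $\frac{2173}{16} \approx 135.81$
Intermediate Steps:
$R{\left(o,h \right)} = \left(1 + h\right) \left(4 h + h o\right)$ ($R{\left(o,h \right)} = \left(h + \left(3 h + h o\right)\right) \left(1 + h\right) = \left(4 h + h o\right) \left(1 + h\right) = \left(1 + h\right) \left(4 h + h o\right)$)
$f{\left(u,G \right)} = -9 + \frac{u}{80}$ ($f{\left(u,G \right)} = -9 + \frac{u}{4 \left(4 + 0 + 4 \cdot 4 + 4 \cdot 0\right)} = -9 + \frac{u}{4 \left(4 + 0 + 16 + 0\right)} = -9 + \frac{u}{4 \cdot 20} = -9 + \frac{u}{80}$)
$\left(f{\left(\left(6 - 5\right) \left(-3\right) 5,3 \right)} + 183\right) - 38 = \left(\left(-9 + \frac{\left(6 - 5\right) \left(-3\right) 5}{80}\right) + 183\right) - 38 = \left(\left(-9 + \frac{1 \left(-3\right) 5}{80}\right) + 183\right) - 38 = \left(\left(-9 + \frac{\left(-3\right) 5}{80}\right) + 183\right) - 38 = \left(\left(-9 + \frac{1}{80} \left(-15\right)\right) + 183\right) - 38 = \left(\left(-9 - \frac{3}{16}\right) + 183\right) - 38 = \left(- \frac{147}{16} + 183\right) - 38 = \frac{2781}{16} - 38 = \frac{2173}{16}$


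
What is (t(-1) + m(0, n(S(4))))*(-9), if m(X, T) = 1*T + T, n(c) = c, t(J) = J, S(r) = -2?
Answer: 45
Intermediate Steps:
m(X, T) = 2*T (m(X, T) = T + T = 2*T)
(t(-1) + m(0, n(S(4))))*(-9) = (-1 + 2*(-2))*(-9) = (-1 - 4)*(-9) = -5*(-9) = 45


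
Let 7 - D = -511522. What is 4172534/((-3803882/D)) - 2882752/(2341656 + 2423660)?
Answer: -1271371086965236355/2265837469589 ≈ -5.6110e+5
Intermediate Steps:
D = 511529 (D = 7 - 1*(-511522) = 7 + 511522 = 511529)
4172534/((-3803882/D)) - 2882752/(2341656 + 2423660) = 4172534/((-3803882/511529)) - 2882752/(2341656 + 2423660) = 4172534/((-3803882*1/511529)) - 2882752/4765316 = 4172534/(-3803882/511529) - 2882752*1/4765316 = 4172534*(-511529/3803882) - 720688/1191329 = -1067186072243/1901941 - 720688/1191329 = -1271371086965236355/2265837469589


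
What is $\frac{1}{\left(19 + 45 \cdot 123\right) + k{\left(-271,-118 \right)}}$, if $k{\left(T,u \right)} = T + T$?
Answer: $\frac{1}{5012} \approx 0.00019952$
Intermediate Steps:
$k{\left(T,u \right)} = 2 T$
$\frac{1}{\left(19 + 45 \cdot 123\right) + k{\left(-271,-118 \right)}} = \frac{1}{\left(19 + 45 \cdot 123\right) + 2 \left(-271\right)} = \frac{1}{\left(19 + 5535\right) - 542} = \frac{1}{5554 - 542} = \frac{1}{5012}$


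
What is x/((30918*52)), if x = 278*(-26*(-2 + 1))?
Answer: 139/30918 ≈ 0.0044958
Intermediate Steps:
x = 7228 (x = 278*(-26*(-1)) = 278*26 = 7228)
x/((30918*52)) = 7228/((30918*52)) = 7228/1607736 = 7228*(1/1607736) = 139/30918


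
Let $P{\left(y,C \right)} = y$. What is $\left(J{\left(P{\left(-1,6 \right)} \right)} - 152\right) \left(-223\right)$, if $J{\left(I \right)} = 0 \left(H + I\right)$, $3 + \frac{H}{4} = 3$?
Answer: $33896$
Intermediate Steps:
$H = 0$ ($H = -12 + 4 \cdot 3 = -12 + 12 = 0$)
$J{\left(I \right)} = 0$ ($J{\left(I \right)} = 0 \left(0 + I\right) = 0 I = 0$)
$\left(J{\left(P{\left(-1,6 \right)} \right)} - 152\right) \left(-223\right) = \left(0 - 152\right) \left(-223\right) = \left(-152\right) \left(-223\right) = 33896$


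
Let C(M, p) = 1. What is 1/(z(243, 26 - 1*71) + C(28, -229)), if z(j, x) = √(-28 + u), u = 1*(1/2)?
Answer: 2/57 - I*√110/57 ≈ 0.035088 - 0.184*I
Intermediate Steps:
u = ½ (u = 1*(1*(½)) = 1*(½) = ½ ≈ 0.50000)
z(j, x) = I*√110/2 (z(j, x) = √(-28 + ½) = √(-55/2) = I*√110/2)
1/(z(243, 26 - 1*71) + C(28, -229)) = 1/(I*√110/2 + 1) = 1/(1 + I*√110/2)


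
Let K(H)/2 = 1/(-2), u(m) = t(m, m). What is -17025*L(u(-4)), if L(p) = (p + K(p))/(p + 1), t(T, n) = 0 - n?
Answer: -10215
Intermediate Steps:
t(T, n) = -n
u(m) = -m
K(H) = -1 (K(H) = 2/(-2) = 2*(-½) = -1)
L(p) = (-1 + p)/(1 + p) (L(p) = (p - 1)/(p + 1) = (-1 + p)/(1 + p))
-17025*L(u(-4)) = -17025*(-1 - 1*(-4))/(1 - 1*(-4)) = -17025*(-1 + 4)/(1 + 4) = -17025*3/5 = -3405*3 = -17025*⅗ = -10215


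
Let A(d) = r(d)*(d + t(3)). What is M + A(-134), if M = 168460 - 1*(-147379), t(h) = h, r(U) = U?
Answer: 333393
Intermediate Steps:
M = 315839 (M = 168460 + 147379 = 315839)
A(d) = d*(3 + d) (A(d) = d*(d + 3) = d*(3 + d))
M + A(-134) = 315839 - 134*(3 - 134) = 315839 - 134*(-131) = 315839 + 17554 = 333393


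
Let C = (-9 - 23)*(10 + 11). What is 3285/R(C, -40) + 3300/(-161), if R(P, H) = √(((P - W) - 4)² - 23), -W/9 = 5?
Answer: -3300/161 + 3285*√398138/398138 ≈ -15.291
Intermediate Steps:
W = -45 (W = -9*5 = -45)
C = -672 (C = -32*21 = -672)
R(P, H) = √(-23 + (41 + P)²) (R(P, H) = √(((P - 1*(-45)) - 4)² - 23) = √(((P + 45) - 4)² - 23) = √(((45 + P) - 4)² - 23) = √((41 + P)² - 23) = √(-23 + (41 + P)²))
3285/R(C, -40) + 3300/(-161) = 3285/(√(-23 + (41 - 672)²)) + 3300/(-161) = 3285/(√(-23 + (-631)²)) + 3300*(-1/161) = 3285/(√(-23 + 398161)) - 3300/161 = 3285/(√398138) - 3300/161 = 3285*(√398138/398138) - 3300/161 = 3285*√398138/398138 - 3300/161 = -3300/161 + 3285*√398138/398138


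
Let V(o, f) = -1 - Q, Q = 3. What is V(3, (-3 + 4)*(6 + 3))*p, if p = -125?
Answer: 500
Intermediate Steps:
V(o, f) = -4 (V(o, f) = -1 - 1*3 = -1 - 3 = -4)
V(3, (-3 + 4)*(6 + 3))*p = -4*(-125) = 500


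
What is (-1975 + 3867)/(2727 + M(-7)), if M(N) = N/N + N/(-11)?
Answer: 20812/30015 ≈ 0.69339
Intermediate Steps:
M(N) = 1 - N/11 (M(N) = 1 + N*(-1/11) = 1 - N/11)
(-1975 + 3867)/(2727 + M(-7)) = (-1975 + 3867)/(2727 + (1 - 1/11*(-7))) = 1892/(2727 + (1 + 7/11)) = 1892/(2727 + 18/11) = 1892/(30015/11) = 1892*(11/30015) = 20812/30015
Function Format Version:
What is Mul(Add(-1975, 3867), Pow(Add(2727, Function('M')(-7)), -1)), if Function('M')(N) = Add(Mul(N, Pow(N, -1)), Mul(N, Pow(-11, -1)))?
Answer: Rational(20812, 30015) ≈ 0.69339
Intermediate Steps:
Function('M')(N) = Add(1, Mul(Rational(-1, 11), N)) (Function('M')(N) = Add(1, Mul(N, Rational(-1, 11))) = Add(1, Mul(Rational(-1, 11), N)))
Mul(Add(-1975, 3867), Pow(Add(2727, Function('M')(-7)), -1)) = Mul(Add(-1975, 3867), Pow(Add(2727, Add(1, Mul(Rational(-1, 11), -7))), -1)) = Mul(1892, Pow(Add(2727, Add(1, Rational(7, 11))), -1)) = Mul(1892, Pow(Add(2727, Rational(18, 11)), -1)) = Mul(1892, Pow(Rational(30015, 11), -1)) = Mul(1892, Rational(11, 30015)) = Rational(20812, 30015)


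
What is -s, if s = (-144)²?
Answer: -20736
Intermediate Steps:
s = 20736
-s = -1*20736 = -20736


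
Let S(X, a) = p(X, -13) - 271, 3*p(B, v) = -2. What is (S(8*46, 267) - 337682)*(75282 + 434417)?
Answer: -516763937839/3 ≈ -1.7225e+11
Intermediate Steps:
p(B, v) = -2/3 (p(B, v) = (1/3)*(-2) = -2/3)
S(X, a) = -815/3 (S(X, a) = -2/3 - 271 = -815/3)
(S(8*46, 267) - 337682)*(75282 + 434417) = (-815/3 - 337682)*(75282 + 434417) = -1013861/3*509699 = -516763937839/3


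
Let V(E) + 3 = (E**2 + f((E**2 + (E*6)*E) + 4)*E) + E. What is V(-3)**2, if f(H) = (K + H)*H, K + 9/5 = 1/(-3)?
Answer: 4247910976/25 ≈ 1.6992e+8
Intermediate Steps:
K = -32/15 (K = -9/5 + 1/(-3) = -9/5 - 1/3 = -32/15 ≈ -2.1333)
f(H) = H*(-32/15 + H) (f(H) = (-32/15 + H)*H = H*(-32/15 + H))
V(E) = -3 + E + E**2 + E*(4 + 7*E**2)*(28 + 105*E**2)/15 (V(E) = -3 + ((E**2 + (((E**2 + (E*6)*E) + 4)*(-32 + 15*((E**2 + (E*6)*E) + 4))/15)*E) + E) = -3 + ((E**2 + (((E**2 + (6*E)*E) + 4)*(-32 + 15*((E**2 + (6*E)*E) + 4))/15)*E) + E) = -3 + ((E**2 + (((E**2 + 6*E**2) + 4)*(-32 + 15*((E**2 + 6*E**2) + 4))/15)*E) + E) = -3 + ((E**2 + ((7*E**2 + 4)*(-32 + 15*(7*E**2 + 4))/15)*E) + E) = -3 + ((E**2 + ((4 + 7*E**2)*(-32 + 15*(4 + 7*E**2))/15)*E) + E) = -3 + ((E**2 + ((4 + 7*E**2)*(-32 + (60 + 105*E**2))/15)*E) + E) = -3 + ((E**2 + ((4 + 7*E**2)*(28 + 105*E**2)/15)*E) + E) = -3 + ((E**2 + E*(4 + 7*E**2)*(28 + 105*E**2)/15) + E) = -3 + (E + E**2 + E*(4 + 7*E**2)*(28 + 105*E**2)/15) = -3 + E + E**2 + E*(4 + 7*E**2)*(28 + 105*E**2)/15)
V(-3)**2 = (-3 + (-3)**2 + 49*(-3)**5 + (127/15)*(-3) + (616/15)*(-3)**3)**2 = (-3 + 9 + 49*(-243) - 127/5 + (616/15)*(-27))**2 = (-3 + 9 - 11907 - 127/5 - 5544/5)**2 = (-65176/5)**2 = 4247910976/25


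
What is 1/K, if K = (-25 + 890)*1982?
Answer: 1/1714430 ≈ 5.8328e-7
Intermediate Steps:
K = 1714430 (K = 865*1982 = 1714430)
1/K = 1/1714430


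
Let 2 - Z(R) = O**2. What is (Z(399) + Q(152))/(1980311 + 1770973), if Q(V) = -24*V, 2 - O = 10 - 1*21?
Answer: -3815/3751284 ≈ -0.0010170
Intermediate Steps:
O = 13 (O = 2 - (10 - 1*21) = 2 - (10 - 21) = 2 - 1*(-11) = 2 + 11 = 13)
Z(R) = -167 (Z(R) = 2 - 1*13**2 = 2 - 1*169 = 2 - 169 = -167)
(Z(399) + Q(152))/(1980311 + 1770973) = (-167 - 24*152)/(1980311 + 1770973) = (-167 - 3648)/3751284 = -3815*1/3751284 = -3815/3751284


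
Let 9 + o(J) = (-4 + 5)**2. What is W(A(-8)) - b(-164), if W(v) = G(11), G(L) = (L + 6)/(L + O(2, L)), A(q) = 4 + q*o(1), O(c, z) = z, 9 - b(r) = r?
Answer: -3789/22 ≈ -172.23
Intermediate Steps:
b(r) = 9 - r
o(J) = -8 (o(J) = -9 + (-4 + 5)**2 = -9 + 1**2 = -9 + 1 = -8)
A(q) = 4 - 8*q (A(q) = 4 + q*(-8) = 4 - 8*q)
G(L) = (6 + L)/(2*L) (G(L) = (L + 6)/(L + L) = (6 + L)/((2*L)) = (6 + L)*(1/(2*L)) = (6 + L)/(2*L))
W(v) = 17/22 (W(v) = (1/2)*(6 + 11)/11 = (1/2)*(1/11)*17 = 17/22)
W(A(-8)) - b(-164) = 17/22 - (9 - 1*(-164)) = 17/22 - (9 + 164) = 17/22 - 1*173 = 17/22 - 173 = -3789/22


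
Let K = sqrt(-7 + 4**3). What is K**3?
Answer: 57*sqrt(57) ≈ 430.34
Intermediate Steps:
K = sqrt(57) (K = sqrt(-7 + 64) = sqrt(57) ≈ 7.5498)
K**3 = (sqrt(57))**3 = 57*sqrt(57)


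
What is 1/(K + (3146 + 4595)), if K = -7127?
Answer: 1/614 ≈ 0.0016287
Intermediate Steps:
1/(K + (3146 + 4595)) = 1/(-7127 + (3146 + 4595)) = 1/(-7127 + 7741) = 1/614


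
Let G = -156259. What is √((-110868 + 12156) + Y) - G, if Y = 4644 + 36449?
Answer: 156259 + I*√57619 ≈ 1.5626e+5 + 240.04*I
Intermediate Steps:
Y = 41093
√((-110868 + 12156) + Y) - G = √((-110868 + 12156) + 41093) - 1*(-156259) = √(-98712 + 41093) + 156259 = √(-57619) + 156259 = I*√57619 + 156259 = 156259 + I*√57619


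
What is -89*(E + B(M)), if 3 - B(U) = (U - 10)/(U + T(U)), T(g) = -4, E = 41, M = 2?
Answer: -3560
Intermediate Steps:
B(U) = 3 - (-10 + U)/(-4 + U) (B(U) = 3 - (U - 10)/(U - 4) = 3 - (-10 + U)/(-4 + U))
-89*(E + B(M)) = -89*(41 + 2*(-1 + 2)/(-4 + 2)) = -89*(41 + 2*1/(-2)) = -89*(41 + 2*(-½)*1) = -89*(41 - 1) = -89*40 = -3560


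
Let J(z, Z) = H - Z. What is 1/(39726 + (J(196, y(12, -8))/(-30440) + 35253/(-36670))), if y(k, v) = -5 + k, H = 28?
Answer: 111623480/4434246979341 ≈ 2.5173e-5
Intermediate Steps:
J(z, Z) = 28 - Z
1/(39726 + (J(196, y(12, -8))/(-30440) + 35253/(-36670))) = 1/(39726 + ((28 - (-5 + 12))/(-30440) + 35253/(-36670))) = 1/(39726 + ((28 - 1*7)*(-1/30440) + 35253*(-1/36670))) = 1/(39726 + ((28 - 7)*(-1/30440) - 35253/36670)) = 1/(39726 + (21*(-1/30440) - 35253/36670)) = 1/(39726 + (-21/30440 - 35253/36670)) = 1/(39726 - 107387139/111623480) = 1/(4434246979341/111623480) = 111623480/4434246979341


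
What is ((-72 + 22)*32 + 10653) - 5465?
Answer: 3588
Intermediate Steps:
((-72 + 22)*32 + 10653) - 5465 = (-50*32 + 10653) - 5465 = (-1600 + 10653) - 5465 = 9053 - 5465 = 3588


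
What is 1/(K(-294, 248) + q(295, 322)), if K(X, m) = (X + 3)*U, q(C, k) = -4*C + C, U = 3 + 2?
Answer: -1/2340 ≈ -0.00042735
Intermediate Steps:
U = 5
q(C, k) = -3*C
K(X, m) = 15 + 5*X (K(X, m) = (X + 3)*5 = (3 + X)*5 = 15 + 5*X)
1/(K(-294, 248) + q(295, 322)) = 1/((15 + 5*(-294)) - 3*295) = 1/((15 - 1470) - 885) = 1/(-1455 - 885) = 1/(-2340) = -1/2340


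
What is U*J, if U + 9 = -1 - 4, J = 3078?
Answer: -43092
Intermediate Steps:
U = -14 (U = -9 + (-1 - 4) = -9 - 5 = -14)
U*J = -14*3078 = -43092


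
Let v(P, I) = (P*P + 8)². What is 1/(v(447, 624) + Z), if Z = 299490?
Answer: 1/39927132979 ≈ 2.5046e-11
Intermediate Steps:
v(P, I) = (8 + P²)² (v(P, I) = (P² + 8)² = (8 + P²)²)
1/(v(447, 624) + Z) = 1/((8 + 447²)² + 299490) = 1/((8 + 199809)² + 299490) = 1/(199817² + 299490) = 1/(39926833489 + 299490) = 1/39927132979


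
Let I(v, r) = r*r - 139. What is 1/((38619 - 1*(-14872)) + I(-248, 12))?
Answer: 1/53496 ≈ 1.8693e-5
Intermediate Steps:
I(v, r) = -139 + r² (I(v, r) = r² - 139 = -139 + r²)
1/((38619 - 1*(-14872)) + I(-248, 12)) = 1/((38619 - 1*(-14872)) + (-139 + 12²)) = 1/((38619 + 14872) + (-139 + 144)) = 1/(53491 + 5) = 1/53496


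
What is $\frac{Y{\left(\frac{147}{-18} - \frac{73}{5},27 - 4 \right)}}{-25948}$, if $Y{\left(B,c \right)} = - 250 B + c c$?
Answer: $- \frac{9331}{38922} \approx -0.23974$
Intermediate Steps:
$Y{\left(B,c \right)} = c^{2} - 250 B$ ($Y{\left(B,c \right)} = - 250 B + c^{2} = c^{2} - 250 B$)
$\frac{Y{\left(\frac{147}{-18} - \frac{73}{5},27 - 4 \right)}}{-25948} = \frac{\left(27 - 4\right)^{2} - 250 \left(\frac{147}{-18} - \frac{73}{5}\right)}{-25948} = \left(23^{2} - 250 \left(147 \left(- \frac{1}{18}\right) - \frac{73}{5}\right)\right) \left(- \frac{1}{25948}\right) = \left(529 - 250 \left(- \frac{49}{6} - \frac{73}{5}\right)\right) \left(- \frac{1}{25948}\right) = \left(529 - - \frac{17075}{3}\right) \left(- \frac{1}{25948}\right) = \left(529 + \frac{17075}{3}\right) \left(- \frac{1}{25948}\right) = \frac{18662}{3} \left(- \frac{1}{25948}\right) = - \frac{9331}{38922}$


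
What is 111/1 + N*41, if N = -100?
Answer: -3989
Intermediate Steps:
111/1 + N*41 = 111/1 - 100*41 = 111*1 - 4100 = 111 - 4100 = -3989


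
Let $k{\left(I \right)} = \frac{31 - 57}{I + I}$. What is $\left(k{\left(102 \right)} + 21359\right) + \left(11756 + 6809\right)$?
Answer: $\frac{4072235}{102} \approx 39924.0$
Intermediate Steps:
$k{\left(I \right)} = - \frac{13}{I}$ ($k{\left(I \right)} = - \frac{26}{2 I} = - 26 \frac{1}{2 I} = - \frac{13}{I}$)
$\left(k{\left(102 \right)} + 21359\right) + \left(11756 + 6809\right) = \left(- \frac{13}{102} + 21359\right) + \left(11756 + 6809\right) = \left(\left(-13\right) \frac{1}{102} + 21359\right) + 18565 = \left(- \frac{13}{102} + 21359\right) + 18565 = \frac{2178605}{102} + 18565 = \frac{4072235}{102}$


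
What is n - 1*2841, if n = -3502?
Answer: -6343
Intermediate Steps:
n - 1*2841 = -3502 - 1*2841 = -3502 - 2841 = -6343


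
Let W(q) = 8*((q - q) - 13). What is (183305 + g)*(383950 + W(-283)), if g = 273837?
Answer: 175472128132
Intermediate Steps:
W(q) = -104 (W(q) = 8*(0 - 13) = 8*(-13) = -104)
(183305 + g)*(383950 + W(-283)) = (183305 + 273837)*(383950 - 104) = 457142*383846 = 175472128132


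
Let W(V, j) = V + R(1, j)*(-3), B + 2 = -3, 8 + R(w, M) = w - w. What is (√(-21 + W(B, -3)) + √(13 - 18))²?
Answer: -7 - 2*√10 ≈ -13.325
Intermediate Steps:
R(w, M) = -8 (R(w, M) = -8 + (w - w) = -8 + 0 = -8)
B = -5 (B = -2 - 3 = -5)
W(V, j) = 24 + V (W(V, j) = V - 8*(-3) = V + 24 = 24 + V)
(√(-21 + W(B, -3)) + √(13 - 18))² = (√(-21 + (24 - 5)) + √(13 - 18))² = (√(-21 + 19) + √(-5))² = (√(-2) + I*√5)² = (I*√2 + I*√5)²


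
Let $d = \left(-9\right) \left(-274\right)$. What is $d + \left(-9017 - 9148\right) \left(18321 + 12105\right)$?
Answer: $-552685824$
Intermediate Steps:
$d = 2466$
$d + \left(-9017 - 9148\right) \left(18321 + 12105\right) = 2466 + \left(-9017 - 9148\right) \left(18321 + 12105\right) = 2466 + \left(-9017 + \left(-9171 + 23\right)\right) 30426 = 2466 + \left(-9017 - 9148\right) 30426 = 2466 - 552688290 = -552685824$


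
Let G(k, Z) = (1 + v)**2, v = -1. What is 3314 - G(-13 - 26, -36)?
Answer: 3314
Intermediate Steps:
G(k, Z) = 0 (G(k, Z) = (1 - 1)**2 = 0**2 = 0)
3314 - G(-13 - 26, -36) = 3314 - 1*0 = 3314 + 0 = 3314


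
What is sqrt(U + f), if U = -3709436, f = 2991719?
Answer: I*sqrt(717717) ≈ 847.18*I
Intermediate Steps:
sqrt(U + f) = sqrt(-3709436 + 2991719) = sqrt(-717717) = I*sqrt(717717)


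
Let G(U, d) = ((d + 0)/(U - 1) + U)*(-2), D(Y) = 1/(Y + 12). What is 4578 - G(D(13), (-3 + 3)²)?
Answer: 114452/25 ≈ 4578.1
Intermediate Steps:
D(Y) = 1/(12 + Y)
G(U, d) = -2*U - 2*d/(-1 + U) (G(U, d) = (d/(-1 + U) + U)*(-2) = (U + d/(-1 + U))*(-2) = -2*U - 2*d/(-1 + U))
4578 - G(D(13), (-3 + 3)²) = 4578 - 2*(1/(12 + 13) - (-3 + 3)² - (1/(12 + 13))²)/(-1 + 1/(12 + 13)) = 4578 - 2*(1/25 - 1*0² - (1/25)²)/(-1 + 1/25) = 4578 - 2*(1/25 - 1*0 - (1/25)²)/(-1 + 1/25) = 4578 - 2*(1/25 + 0 - 1*1/625)/(-24/25) = 4578 - 2*(-25)*(1/25 + 0 - 1/625)/24 = 4578 - 2*(-25)*24/(24*625) = 4578 - 1*(-2/25) = 4578 + 2/25 = 114452/25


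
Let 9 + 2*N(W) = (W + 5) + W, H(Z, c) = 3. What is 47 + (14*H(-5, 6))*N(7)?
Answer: 257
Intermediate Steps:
N(W) = -2 + W (N(W) = -9/2 + ((W + 5) + W)/2 = -9/2 + ((5 + W) + W)/2 = -9/2 + (5 + 2*W)/2 = -9/2 + (5/2 + W) = -2 + W)
47 + (14*H(-5, 6))*N(7) = 47 + (14*3)*(-2 + 7) = 47 + 42*5 = 47 + 210 = 257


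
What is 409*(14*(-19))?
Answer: -108794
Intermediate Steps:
409*(14*(-19)) = 409*(-266) = -108794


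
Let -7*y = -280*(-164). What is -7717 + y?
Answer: -14277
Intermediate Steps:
y = -6560 (y = -(-40)*(-164) = -⅐*45920 = -6560)
-7717 + y = -7717 - 6560 = -14277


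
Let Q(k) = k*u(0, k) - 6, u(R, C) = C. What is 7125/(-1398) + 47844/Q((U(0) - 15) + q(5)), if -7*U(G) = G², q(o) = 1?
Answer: 10922027/44270 ≈ 246.71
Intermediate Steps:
U(G) = -G²/7
Q(k) = -6 + k² (Q(k) = k*k - 6 = k² - 6 = -6 + k²)
7125/(-1398) + 47844/Q((U(0) - 15) + q(5)) = 7125/(-1398) + 47844/(-6 + ((-⅐*0² - 15) + 1)²) = 7125*(-1/1398) + 47844/(-6 + ((-⅐*0 - 15) + 1)²) = -2375/466 + 47844/(-6 + ((0 - 15) + 1)²) = -2375/466 + 47844/(-6 + (-15 + 1)²) = -2375/466 + 47844/(-6 + (-14)²) = -2375/466 + 47844/(-6 + 196) = -2375/466 + 47844/190 = -2375/466 + 47844*(1/190) = -2375/466 + 23922/95 = 10922027/44270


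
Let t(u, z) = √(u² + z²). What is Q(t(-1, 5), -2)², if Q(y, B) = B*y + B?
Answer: 108 + 8*√26 ≈ 148.79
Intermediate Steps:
Q(y, B) = B + B*y
Q(t(-1, 5), -2)² = (-2*(1 + √((-1)² + 5²)))² = (-2*(1 + √(1 + 25)))² = (-2*(1 + √26))² = (-2 - 2*√26)²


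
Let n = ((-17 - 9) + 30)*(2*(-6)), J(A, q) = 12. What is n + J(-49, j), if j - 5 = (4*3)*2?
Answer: -36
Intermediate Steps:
j = 29 (j = 5 + (4*3)*2 = 5 + 12*2 = 5 + 24 = 29)
n = -48 (n = (-26 + 30)*(-12) = 4*(-12) = -48)
n + J(-49, j) = -48 + 12 = -36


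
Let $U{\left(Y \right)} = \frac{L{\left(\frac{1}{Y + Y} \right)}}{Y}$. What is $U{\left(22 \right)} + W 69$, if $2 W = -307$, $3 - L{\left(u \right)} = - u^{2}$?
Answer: $- \frac{451107359}{42592} \approx -10591.0$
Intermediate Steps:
$L{\left(u \right)} = 3 + u^{2}$ ($L{\left(u \right)} = 3 - - u^{2} = 3 + u^{2}$)
$W = - \frac{307}{2}$ ($W = \frac{1}{2} \left(-307\right) = - \frac{307}{2} \approx -153.5$)
$U{\left(Y \right)} = \frac{3 + \frac{1}{4 Y^{2}}}{Y}$ ($U{\left(Y \right)} = \frac{3 + \left(\frac{1}{Y + Y}\right)^{2}}{Y} = \frac{3 + \left(\frac{1}{2 Y}\right)^{2}}{Y} = \frac{3 + \frac{1}{4 Y^{2}}}{Y}$)
$U{\left(22 \right)} + W 69 = \left(\frac{3}{22} + \frac{1}{4 \cdot 10648}\right) - \frac{21183}{2} = \left(3 \cdot \frac{1}{22} + \frac{1}{4} \cdot \frac{1}{10648}\right) - \frac{21183}{2} = \left(\frac{3}{22} + \frac{1}{42592}\right) - \frac{21183}{2} = \frac{5809}{42592} - \frac{21183}{2} = - \frac{451107359}{42592}$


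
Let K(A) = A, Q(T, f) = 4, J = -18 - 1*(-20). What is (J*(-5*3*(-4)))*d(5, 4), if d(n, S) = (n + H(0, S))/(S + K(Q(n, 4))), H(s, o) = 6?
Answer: 165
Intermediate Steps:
J = 2 (J = -18 + 20 = 2)
d(n, S) = (6 + n)/(4 + S) (d(n, S) = (n + 6)/(S + 4) = (6 + n)/(4 + S))
(J*(-5*3*(-4)))*d(5, 4) = (2*(-5*3*(-4)))*((6 + 5)/(4 + 4)) = (2*(-15*(-4)))*(11/8) = (2*60)*((⅛)*11) = 120*(11/8) = 165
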